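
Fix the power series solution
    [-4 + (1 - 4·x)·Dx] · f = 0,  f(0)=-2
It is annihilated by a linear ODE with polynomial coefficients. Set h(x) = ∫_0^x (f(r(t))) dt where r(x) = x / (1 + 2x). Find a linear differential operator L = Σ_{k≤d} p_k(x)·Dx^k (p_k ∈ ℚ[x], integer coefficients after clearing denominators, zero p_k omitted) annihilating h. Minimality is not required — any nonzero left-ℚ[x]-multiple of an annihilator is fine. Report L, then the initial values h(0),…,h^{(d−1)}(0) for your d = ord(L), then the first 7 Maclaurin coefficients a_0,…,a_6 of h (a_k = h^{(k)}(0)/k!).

f: a_k = -2, -8, -32, -128, -512, -2048, -8192, …
Change of var in L_f (x↦r) gives L₀.
∫: right-multiply L₀ by Dx.
L = 4·Dx + (-1 + 4·x^2)·Dx^2  (order 2).
h: a_k = 0, -2, -4, -16/3, -8, -64/5, -64/3, …
ICs: h(0) = 0, h′(0) = -2.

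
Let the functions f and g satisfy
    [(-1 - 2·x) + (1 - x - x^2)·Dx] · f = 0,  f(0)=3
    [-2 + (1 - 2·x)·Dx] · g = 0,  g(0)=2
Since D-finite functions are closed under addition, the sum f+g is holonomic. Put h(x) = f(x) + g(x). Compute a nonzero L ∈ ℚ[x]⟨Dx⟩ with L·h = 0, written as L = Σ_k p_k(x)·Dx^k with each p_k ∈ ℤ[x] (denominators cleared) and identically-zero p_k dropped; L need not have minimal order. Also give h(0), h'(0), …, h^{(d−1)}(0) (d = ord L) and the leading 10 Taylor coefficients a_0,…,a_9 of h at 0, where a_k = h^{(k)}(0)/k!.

L = (-12·x + 12·x^2 - 8·x^3) + (4 - 6·x - 6·x^2 + 16·x^3 - 16·x^4)·Dx + (-1 + 5·x - 9·x^2 + 6·x^3 + 2·x^4 - 4·x^5)·Dx^2  (order 2).
h: a_k = 5, 7, 14, 25, 47, 88, 167, 319, 614, 1189, …
ICs: h(0) = 5, h′(0) = 7.

f: a_k = 3, 3, 6, 9, 15, 24, 39, 63, 102, 165, …
g: a_k = 2, 4, 8, 16, 32, 64, 128, 256, 512, 1024, …
h₀=f+g: left-lcm gives L₀, ord ≤ 2.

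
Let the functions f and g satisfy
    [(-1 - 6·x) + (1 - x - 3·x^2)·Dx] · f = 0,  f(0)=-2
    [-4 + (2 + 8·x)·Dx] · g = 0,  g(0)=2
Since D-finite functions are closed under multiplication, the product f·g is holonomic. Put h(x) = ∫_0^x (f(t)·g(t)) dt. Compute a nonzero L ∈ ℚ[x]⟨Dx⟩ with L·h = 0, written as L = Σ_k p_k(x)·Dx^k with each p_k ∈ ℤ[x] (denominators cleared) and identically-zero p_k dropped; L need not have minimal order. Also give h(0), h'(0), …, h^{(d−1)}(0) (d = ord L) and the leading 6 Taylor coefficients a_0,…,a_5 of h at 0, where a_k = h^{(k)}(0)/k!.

L = (3 + 8·x + 18·x^2)·Dx + (-1 - 3·x + 7·x^2 + 12·x^3)·Dx^2  (order 2).
h: a_k = 0, -4, -6, -16/3, -17, -76/5, …
ICs: h(0) = 0, h′(0) = -4.

f: a_k = -2, -2, -8, -14, -38, -80, …
g: a_k = 2, 4, -4, 8, -20, 56, …
L₀ := L_f ⊗_s L_g (sym. prod.), ord ≤ 1.
∫: right-multiply L₀ by Dx.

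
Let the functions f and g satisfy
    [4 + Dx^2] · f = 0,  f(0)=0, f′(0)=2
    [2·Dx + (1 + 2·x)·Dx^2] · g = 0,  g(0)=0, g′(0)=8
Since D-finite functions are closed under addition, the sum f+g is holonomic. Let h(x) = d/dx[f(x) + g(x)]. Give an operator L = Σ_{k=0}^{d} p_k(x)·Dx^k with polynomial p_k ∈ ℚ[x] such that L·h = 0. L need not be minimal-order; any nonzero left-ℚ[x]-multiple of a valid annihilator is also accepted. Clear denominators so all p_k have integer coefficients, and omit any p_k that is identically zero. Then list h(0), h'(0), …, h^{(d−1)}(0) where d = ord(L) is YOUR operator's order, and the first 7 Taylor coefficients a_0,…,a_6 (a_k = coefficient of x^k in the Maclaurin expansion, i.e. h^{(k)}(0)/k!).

f: a_k = 0, 2, 0, -4/3, 0, 4/15, 0, …
g: a_k = 0, 8, -8, 32/3, -16, 128/5, -128/3, …
Weyl lclm of L_f,L_g ⇒ L₀ (ord ≤ 4).
h₀' ⇒ L via d/dx closure of L₀.
L = (56 + 32·x + 32·x^2) + (12 + 40·x + 48·x^2 + 32·x^3)·Dx + (14 + 8·x + 8·x^2)·Dx^2 + (3 + 10·x + 12·x^2 + 8·x^3)·Dx^3  (order 3).
h: a_k = 10, -16, 28, -64, 388/3, -256, 23032/45, …
ICs: h(0) = 10, h′(0) = -16, h′′(0) = 56.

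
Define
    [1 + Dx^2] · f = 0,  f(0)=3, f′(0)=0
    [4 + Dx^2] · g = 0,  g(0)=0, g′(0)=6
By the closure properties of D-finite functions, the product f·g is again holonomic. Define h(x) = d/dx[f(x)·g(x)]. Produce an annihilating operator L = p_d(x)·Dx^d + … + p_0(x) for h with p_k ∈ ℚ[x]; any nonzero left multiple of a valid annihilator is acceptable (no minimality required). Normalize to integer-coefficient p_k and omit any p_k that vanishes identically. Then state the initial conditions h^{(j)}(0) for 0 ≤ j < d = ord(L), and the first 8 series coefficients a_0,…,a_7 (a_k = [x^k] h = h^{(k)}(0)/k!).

L = 9 + 10·Dx^2 + Dx^4  (order 4).
h: a_k = 18, 0, -63, 0, 183/4, 0, -547/40, 0, …
ICs: h(0) = 18, h′(0) = 0, h′′(0) = -126, h′′′(0) = 0.

f: a_k = 3, 0, -3/2, 0, 1/8, 0, -1/240, 0, …
g: a_k = 0, 6, 0, -4, 0, 4/5, 0, -8/105, …
h₀=f·g: eliminate ⇒ L₀, order ≤ 2·2.
h=h₀': d/dx-closure on L₀ ⇒ L.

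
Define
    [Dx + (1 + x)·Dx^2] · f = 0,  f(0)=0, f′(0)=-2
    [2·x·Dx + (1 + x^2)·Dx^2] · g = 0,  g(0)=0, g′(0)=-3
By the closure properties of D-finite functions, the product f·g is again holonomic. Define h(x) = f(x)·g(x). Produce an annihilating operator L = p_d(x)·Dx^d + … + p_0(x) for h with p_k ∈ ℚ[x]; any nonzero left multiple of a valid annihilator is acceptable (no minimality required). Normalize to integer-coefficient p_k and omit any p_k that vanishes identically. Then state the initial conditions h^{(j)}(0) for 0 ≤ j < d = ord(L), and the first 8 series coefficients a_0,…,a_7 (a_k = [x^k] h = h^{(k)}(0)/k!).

L = (24 + 44·x + 80·x^2 + 156·x^3 + 120·x^4 + 52·x^5 + 4·x^7)·Dx + (18 + 124·x + 308·x^2 + 484·x^3 + 544·x^4 + 372·x^5 + 140·x^6 + 12·x^7 + 14·x^8)·Dx^2 + (12 + 64·x + 192·x^2 + 312·x^3 + 360·x^4 + 312·x^5 + 192·x^6 + 72·x^7 + 12·x^8 + 8·x^9)·Dx^3 + (5 + 18·x + 37·x^2 + 56·x^3 + 66·x^4 + 60·x^5 + 42·x^6 + 24·x^7 + 9·x^8 + 2·x^9 + x^10)·Dx^4  (order 4).
h: a_k = 0, 0, 6, -3, 0, -1/2, 26/15, -11/10, …
ICs: h(0) = 0, h′(0) = 0, h′′(0) = 12, h′′′(0) = -18.

f: a_k = 0, -2, 1, -2/3, 1/2, -2/5, 1/3, -2/7, …
g: a_k = 0, -3, 0, 1, 0, -3/5, 0, 3/7, …
L₀ := L_f ⊗_s L_g (sym. prod.), ord ≤ 4.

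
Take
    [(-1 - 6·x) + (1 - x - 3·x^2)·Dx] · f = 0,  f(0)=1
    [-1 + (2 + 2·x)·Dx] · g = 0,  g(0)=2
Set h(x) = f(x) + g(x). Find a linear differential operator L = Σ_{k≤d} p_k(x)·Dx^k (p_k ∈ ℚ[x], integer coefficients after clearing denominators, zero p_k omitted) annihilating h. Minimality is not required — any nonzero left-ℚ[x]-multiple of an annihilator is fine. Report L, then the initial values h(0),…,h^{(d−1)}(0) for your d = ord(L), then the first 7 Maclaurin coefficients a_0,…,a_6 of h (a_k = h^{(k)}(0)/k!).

f: a_k = 1, 1, 4, 7, 19, 40, 97, …
g: a_k = 2, 1, -1/4, 1/8, -5/64, 7/128, -21/512, …
Sum ⇒ L₀ = lclm(L_f,L_g) in ℚ(x)⟨Dx⟩.
L = (-17 - 57·x - 135·x^2 - 90·x^3) + (33 + 134·x + 387·x^2 + 510·x^3 + 225·x^4)·Dx + (-2 - 30·x - 22·x^2 + 126·x^3 + 210·x^4 + 90·x^5)·Dx^2  (order 2).
h: a_k = 3, 2, 15/4, 57/8, 1211/64, 5127/128, 49643/512, …
ICs: h(0) = 3, h′(0) = 2.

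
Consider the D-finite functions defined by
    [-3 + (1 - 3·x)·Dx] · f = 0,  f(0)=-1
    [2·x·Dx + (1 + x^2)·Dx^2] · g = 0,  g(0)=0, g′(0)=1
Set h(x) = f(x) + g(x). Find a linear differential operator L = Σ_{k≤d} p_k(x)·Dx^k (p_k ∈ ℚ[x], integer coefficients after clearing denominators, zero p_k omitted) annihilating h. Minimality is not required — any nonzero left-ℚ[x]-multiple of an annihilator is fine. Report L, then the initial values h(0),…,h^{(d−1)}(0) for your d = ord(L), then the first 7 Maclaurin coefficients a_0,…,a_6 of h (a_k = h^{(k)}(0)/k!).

L = (-6 + 72·x + 18·x^2)·Dx + (28 - 6·x + 60·x^2 + 18·x^3)·Dx^2 + (-3 + 8·x + 8·x^3 + 3·x^4)·Dx^3  (order 3).
h: a_k = -1, -2, -9, -82/3, -81, -1214/5, -729, …
ICs: h(0) = -1, h′(0) = -2, h′′(0) = -18.

f: a_k = -1, -3, -9, -27, -81, -243, -729, …
g: a_k = 0, 1, 0, -1/3, 0, 1/5, 0, …
Sum ⇒ L₀ = lclm(L_f,L_g) in ℚ(x)⟨Dx⟩.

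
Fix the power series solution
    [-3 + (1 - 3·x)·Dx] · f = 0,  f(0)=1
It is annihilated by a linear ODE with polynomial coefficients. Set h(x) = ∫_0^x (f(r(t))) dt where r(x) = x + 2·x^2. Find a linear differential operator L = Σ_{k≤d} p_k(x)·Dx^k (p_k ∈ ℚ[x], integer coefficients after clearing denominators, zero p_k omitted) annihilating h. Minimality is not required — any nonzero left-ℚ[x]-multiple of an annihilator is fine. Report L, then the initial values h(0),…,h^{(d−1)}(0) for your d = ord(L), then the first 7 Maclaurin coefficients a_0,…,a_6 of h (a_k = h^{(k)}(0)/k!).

f: a_k = 1, 3, 9, 27, 81, 243, 729, …
Substitute x→r, Dx→(1/r')Dx; clear ⇒ L₀.
h=∫h₀ ⇒ L = L₀·Dx.
L = (3 + 12·x)·Dx + (-1 + 3·x + 6·x^2)·Dx^2  (order 2).
h: a_k = 0, 1, 3/2, 5, 63/4, 279/5, 405/2, …
ICs: h(0) = 0, h′(0) = 1.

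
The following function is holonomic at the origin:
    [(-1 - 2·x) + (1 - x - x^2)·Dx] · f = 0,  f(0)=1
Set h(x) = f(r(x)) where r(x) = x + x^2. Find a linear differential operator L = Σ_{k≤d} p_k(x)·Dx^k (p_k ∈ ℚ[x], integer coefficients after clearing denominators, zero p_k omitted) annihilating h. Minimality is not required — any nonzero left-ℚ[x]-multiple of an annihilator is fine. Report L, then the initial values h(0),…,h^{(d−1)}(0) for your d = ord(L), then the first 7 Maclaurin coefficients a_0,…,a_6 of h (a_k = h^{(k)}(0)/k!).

L = (1 + 4·x + 6·x^2 + 4·x^3) + (-1 + x + 2·x^2 + 2·x^3 + x^4)·Dx  (order 1).
h: a_k = 1, 1, 3, 7, 16, 37, 86, …
ICs: h(0) = 1.

f: a_k = 1, 1, 2, 3, 5, 8, 13, …
Change of var in L_f (x↦r) gives L₀.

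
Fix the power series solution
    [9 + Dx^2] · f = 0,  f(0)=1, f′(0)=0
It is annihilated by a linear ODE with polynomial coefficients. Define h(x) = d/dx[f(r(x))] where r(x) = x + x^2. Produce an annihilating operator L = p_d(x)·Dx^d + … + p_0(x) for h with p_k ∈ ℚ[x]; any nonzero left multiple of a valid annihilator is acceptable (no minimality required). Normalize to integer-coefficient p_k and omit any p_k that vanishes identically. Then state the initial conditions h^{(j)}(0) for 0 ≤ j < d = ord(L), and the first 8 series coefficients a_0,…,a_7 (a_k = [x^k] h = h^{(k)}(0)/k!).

L = (21 + 72·x + 216·x^2 + 288·x^3 + 144·x^4) + (-6 - 12·x)·Dx + (1 + 4·x + 4·x^2)·Dx^2  (order 2).
h: a_k = 0, -9, -27, -9/2, 135/2, 4617/40, 2079/40, -52191/560, …
ICs: h(0) = 0, h′(0) = -9.

f: a_k = 1, 0, -9/2, 0, 27/8, 0, -81/80, 0, …
Change of var in L_f (x↦r) gives L₀.
h=h₀': d/dx-closure on L₀ ⇒ L.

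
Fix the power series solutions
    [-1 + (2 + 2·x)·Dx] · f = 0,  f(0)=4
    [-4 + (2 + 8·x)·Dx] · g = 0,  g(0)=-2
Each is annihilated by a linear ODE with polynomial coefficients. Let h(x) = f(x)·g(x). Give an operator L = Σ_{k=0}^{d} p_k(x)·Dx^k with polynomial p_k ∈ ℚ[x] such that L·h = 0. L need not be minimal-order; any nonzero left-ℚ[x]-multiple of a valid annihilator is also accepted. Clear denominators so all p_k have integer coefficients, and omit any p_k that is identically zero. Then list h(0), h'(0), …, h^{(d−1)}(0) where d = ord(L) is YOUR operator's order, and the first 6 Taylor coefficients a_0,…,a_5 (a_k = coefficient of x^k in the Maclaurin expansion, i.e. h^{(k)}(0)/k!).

L = (-5 - 8·x) + (2 + 10·x + 8·x^2)·Dx  (order 1).
h: a_k = -8, -20, 9, -45/2, 981/16, -5715/32, …
ICs: h(0) = -8.

f: a_k = 4, 2, -1/2, 1/4, -5/32, 7/64, …
g: a_k = -2, -4, 4, -8, 20, -56, …
L₀ := L_f ⊗_s L_g (sym. prod.), ord ≤ 1.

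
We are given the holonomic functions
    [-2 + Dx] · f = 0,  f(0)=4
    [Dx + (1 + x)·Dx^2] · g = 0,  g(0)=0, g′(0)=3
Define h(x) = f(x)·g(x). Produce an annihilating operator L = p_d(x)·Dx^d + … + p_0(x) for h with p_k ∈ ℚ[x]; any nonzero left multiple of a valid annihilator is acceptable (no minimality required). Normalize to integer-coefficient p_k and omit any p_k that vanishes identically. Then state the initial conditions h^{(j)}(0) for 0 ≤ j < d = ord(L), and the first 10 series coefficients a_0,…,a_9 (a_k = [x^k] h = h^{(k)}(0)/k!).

f: a_k = 4, 8, 8, 16/3, 8/3, 16/15, 16/45, 32/315, 8/315, 16/2835, …
g: a_k = 0, 3, -3/2, 1, -3/4, 3/5, -1/2, 3/7, -3/8, 1/3, …
L₀ := L_f ⊗_s L_g (sym. prod.), ord ≤ 2.
L = (2 + 4·x) + (-3 - 4·x)·Dx + (1 + x)·Dx^2  (order 2).
h: a_k = 0, 12, 18, 16, 9, 22/5, 4/3, 68/105, -1/30, 11/63, …
ICs: h(0) = 0, h′(0) = 12.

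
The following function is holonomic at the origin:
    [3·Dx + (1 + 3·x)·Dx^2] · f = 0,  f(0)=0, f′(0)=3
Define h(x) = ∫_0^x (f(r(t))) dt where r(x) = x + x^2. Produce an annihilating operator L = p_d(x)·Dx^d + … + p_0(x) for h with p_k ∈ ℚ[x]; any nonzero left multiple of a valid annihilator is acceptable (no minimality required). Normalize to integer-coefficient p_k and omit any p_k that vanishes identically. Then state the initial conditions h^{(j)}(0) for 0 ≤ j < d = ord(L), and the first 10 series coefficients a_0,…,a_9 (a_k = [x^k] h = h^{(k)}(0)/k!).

f: a_k = 0, 3, -9/2, 9, -81/4, 243/5, -243/2, 2187/7, -6561/8, 2187, …
f∘r: x↦r, Dx↦Dx/r' in L_f ⇒ L₀.
h=∫h₀ ⇒ L = L₀·Dx.
L = (1 + 6·x + 6·x^2)·Dx^2 + (1 + 5·x + 9·x^2 + 6·x^3)·Dx^3  (order 3).
h: a_k = 0, 0, 3/2, -1/2, 0, 9/20, -9/10, 9/7, -81/56, 9/8, …
ICs: h(0) = 0, h′(0) = 0, h′′(0) = 3.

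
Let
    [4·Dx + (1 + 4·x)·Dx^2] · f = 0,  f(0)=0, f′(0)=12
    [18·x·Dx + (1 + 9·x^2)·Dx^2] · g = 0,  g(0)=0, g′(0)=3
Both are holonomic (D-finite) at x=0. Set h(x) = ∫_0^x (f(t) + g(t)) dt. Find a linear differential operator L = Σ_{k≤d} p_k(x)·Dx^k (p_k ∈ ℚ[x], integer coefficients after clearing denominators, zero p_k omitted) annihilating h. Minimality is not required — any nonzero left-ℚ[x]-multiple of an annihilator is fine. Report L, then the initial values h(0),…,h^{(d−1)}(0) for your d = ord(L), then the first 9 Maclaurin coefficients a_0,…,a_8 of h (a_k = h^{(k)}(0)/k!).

L = (-36 - 432·x + 972·x^2 + 1296·x^3)·Dx^2 + (-25 - 72·x - 189·x^2 + 1944·x^3 + 2592·x^4)·Dx^3 + (-2 + x + 36·x^2 + 81·x^3 + 486·x^4 + 648·x^5)·Dx^4  (order 4).
h: a_k = 0, 0, 15/2, -8, 55/4, -192/5, 221/2, -2048/7, 46965/56, …
ICs: h(0) = 0, h′(0) = 0, h′′(0) = 15, h′′′(0) = -48.

f: a_k = 0, 12, -24, 64, -192, 3072/5, -2048, 49152/7, -24576, …
g: a_k = 0, 3, 0, -9, 0, 243/5, 0, -2187/7, 0, …
Sum ⇒ L₀ = lclm(L_f,L_g) in ℚ(x)⟨Dx⟩.
h=∫h₀ ⇒ L = L₀·Dx.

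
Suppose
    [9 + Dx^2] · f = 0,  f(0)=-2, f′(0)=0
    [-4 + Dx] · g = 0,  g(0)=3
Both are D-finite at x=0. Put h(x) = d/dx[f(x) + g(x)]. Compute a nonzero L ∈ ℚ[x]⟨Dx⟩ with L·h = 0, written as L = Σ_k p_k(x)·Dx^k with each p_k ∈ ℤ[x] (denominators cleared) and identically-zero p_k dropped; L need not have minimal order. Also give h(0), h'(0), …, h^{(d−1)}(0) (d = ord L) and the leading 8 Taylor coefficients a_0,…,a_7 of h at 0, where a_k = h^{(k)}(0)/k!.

L = 36 - 9·Dx + 4·Dx^2 - Dx^3  (order 3).
h: a_k = 12, 66, 96, 101, 128, 2291/20, 1024/15, 30581/840, …
ICs: h(0) = 12, h′(0) = 66, h′′(0) = 192.

f: a_k = -2, 0, 9, 0, -27/4, 0, 81/40, 0, …
g: a_k = 3, 12, 24, 32, 32, 128/5, 256/15, 1024/105, …
Weyl lclm of L_f,L_g ⇒ L₀ (ord ≤ 3).
h₀' ⇒ L via d/dx closure of L₀.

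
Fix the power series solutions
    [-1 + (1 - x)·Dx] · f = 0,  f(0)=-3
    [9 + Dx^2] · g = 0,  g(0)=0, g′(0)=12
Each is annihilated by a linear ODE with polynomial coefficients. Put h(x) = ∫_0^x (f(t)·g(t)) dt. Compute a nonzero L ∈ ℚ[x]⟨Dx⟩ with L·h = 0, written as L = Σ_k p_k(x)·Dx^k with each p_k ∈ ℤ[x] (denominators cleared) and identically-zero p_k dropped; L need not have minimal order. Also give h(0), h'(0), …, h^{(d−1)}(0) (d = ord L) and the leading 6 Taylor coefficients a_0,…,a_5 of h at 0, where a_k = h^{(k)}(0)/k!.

L = (-9 + 9·x)·Dx + 2·Dx^2 + (-1 + x)·Dx^3  (order 3).
h: a_k = 0, 0, -18, -12, 9/2, 18/5, …
ICs: h(0) = 0, h′(0) = 0, h′′(0) = -36.

f: a_k = -3, -3, -3, -3, -3, -3, …
g: a_k = 0, 12, 0, -18, 0, 81/10, …
L₀ := L_f ⊗_s L_g (sym. prod.), ord ≤ 2.
Integrate: L := L₀·Dx.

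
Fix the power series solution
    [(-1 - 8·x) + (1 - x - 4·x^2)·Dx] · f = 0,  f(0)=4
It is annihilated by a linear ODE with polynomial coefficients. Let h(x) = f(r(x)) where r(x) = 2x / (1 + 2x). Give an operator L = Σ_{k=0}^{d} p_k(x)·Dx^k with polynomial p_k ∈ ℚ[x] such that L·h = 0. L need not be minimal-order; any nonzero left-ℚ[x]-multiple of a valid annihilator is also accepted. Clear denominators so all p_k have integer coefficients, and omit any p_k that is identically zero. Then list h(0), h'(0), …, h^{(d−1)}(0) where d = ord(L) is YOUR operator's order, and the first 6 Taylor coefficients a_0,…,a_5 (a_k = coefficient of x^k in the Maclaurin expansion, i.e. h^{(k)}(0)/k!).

f: a_k = 4, 4, 20, 36, 116, 260, …
Substitute x→r, Dx→(1/r')Dx; clear ⇒ L₀.
L = (2 + 36·x) + (-1 - 4·x + 12·x^2 + 32·x^3)·Dx  (order 1).
h: a_k = 4, 8, 64, 0, 1024, -2048, …
ICs: h(0) = 4.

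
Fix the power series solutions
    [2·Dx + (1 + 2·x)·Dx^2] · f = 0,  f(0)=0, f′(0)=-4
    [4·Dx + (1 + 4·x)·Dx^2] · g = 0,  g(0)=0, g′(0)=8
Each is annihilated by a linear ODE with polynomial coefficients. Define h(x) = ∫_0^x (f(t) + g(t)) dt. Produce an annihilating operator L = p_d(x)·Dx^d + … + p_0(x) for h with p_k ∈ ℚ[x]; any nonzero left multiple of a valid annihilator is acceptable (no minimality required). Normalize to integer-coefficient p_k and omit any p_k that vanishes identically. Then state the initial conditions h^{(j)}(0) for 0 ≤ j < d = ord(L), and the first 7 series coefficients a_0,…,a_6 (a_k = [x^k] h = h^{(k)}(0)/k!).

f: a_k = 0, -4, 4, -16/3, 8, -64/5, 64/3, …
g: a_k = 0, 8, -16, 128/3, -128, 2048/5, -4096/3, …
h₀=f+g: left-lcm gives L₀, ord ≤ 4.
h=∫₀ˣh₀: take L = L₀·Dx.
L = 16·Dx^2 + (12 + 32·x)·Dx^3 + (1 + 6·x + 8·x^2)·Dx^4  (order 4).
h: a_k = 0, 0, 2, -4, 28/3, -24, 992/15, …
ICs: h(0) = 0, h′(0) = 0, h′′(0) = 4, h′′′(0) = -24.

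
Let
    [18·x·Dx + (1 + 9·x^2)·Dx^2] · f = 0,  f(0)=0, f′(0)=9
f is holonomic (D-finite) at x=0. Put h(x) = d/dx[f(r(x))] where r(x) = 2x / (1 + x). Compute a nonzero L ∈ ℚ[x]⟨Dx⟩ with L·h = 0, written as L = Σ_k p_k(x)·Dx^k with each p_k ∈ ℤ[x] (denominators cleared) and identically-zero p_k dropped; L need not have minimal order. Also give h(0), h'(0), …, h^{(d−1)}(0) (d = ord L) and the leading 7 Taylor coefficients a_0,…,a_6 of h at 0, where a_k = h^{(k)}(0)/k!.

L = (2 + 74·x) + (1 + 2·x + 37·x^2)·Dx  (order 1).
h: a_k = 18, -36, -594, 2520, 16938, -127116, -372474, …
ICs: h(0) = 18.

f: a_k = 0, 9, 0, -27, 0, 729/5, 0, …
Change of var in L_f (x↦r) gives L₀.
h=h₀': d/dx-closure on L₀ ⇒ L.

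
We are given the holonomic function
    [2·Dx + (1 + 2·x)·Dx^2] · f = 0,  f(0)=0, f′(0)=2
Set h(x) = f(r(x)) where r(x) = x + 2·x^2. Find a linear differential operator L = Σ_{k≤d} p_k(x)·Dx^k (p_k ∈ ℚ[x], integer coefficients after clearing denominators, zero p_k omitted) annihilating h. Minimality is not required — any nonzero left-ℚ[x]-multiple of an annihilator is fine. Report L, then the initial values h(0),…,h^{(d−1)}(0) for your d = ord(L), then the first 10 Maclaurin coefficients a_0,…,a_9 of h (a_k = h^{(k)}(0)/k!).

f: a_k = 0, 2, -2, 8/3, -4, 32/5, -32/3, 128/7, -32, 512/9, …
Substitute x→r, Dx→(1/r')Dx; clear ⇒ L₀.
L = (-2 + 8·x + 16·x^2)·Dx + (1 + 6·x + 12·x^2 + 16·x^3)·Dx^2  (order 2).
h: a_k = 0, 2, 2, -16/3, 4, 32/5, -64/3, 128/7, 32, -1024/9, …
ICs: h(0) = 0, h′(0) = 2.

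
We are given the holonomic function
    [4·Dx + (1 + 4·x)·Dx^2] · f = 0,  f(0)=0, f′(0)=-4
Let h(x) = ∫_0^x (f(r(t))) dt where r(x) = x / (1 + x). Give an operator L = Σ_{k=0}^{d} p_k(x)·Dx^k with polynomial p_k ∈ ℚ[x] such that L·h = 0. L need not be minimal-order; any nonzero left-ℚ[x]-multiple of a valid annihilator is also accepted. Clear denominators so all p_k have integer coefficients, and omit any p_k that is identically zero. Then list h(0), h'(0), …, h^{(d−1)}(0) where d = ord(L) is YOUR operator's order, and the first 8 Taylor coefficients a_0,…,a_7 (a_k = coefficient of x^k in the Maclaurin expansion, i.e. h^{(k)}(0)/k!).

f: a_k = 0, -4, 8, -64/3, 64, -1024/5, 2048/3, -16384/7, …
Substitute x→r, Dx→(1/r')Dx; clear ⇒ L₀.
h=∫h₀ ⇒ L = L₀·Dx.
L = (6 + 10·x)·Dx^2 + (1 + 6·x + 5·x^2)·Dx^3  (order 3).
h: a_k = 0, 0, -2, 4, -31/3, 156/5, -1562/15, 372, …
ICs: h(0) = 0, h′(0) = 0, h′′(0) = -4.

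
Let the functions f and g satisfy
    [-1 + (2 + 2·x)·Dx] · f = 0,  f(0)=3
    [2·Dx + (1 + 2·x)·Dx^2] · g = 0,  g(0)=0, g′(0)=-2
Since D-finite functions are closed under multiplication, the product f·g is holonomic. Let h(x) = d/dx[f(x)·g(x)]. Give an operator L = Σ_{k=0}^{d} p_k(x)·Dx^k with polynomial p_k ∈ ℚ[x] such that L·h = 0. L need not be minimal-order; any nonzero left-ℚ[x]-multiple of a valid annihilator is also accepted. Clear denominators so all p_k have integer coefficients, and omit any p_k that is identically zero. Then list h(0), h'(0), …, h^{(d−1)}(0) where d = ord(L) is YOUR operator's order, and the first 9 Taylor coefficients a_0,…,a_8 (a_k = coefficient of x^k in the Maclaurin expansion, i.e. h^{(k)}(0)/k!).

f: a_k = 3, 3/2, -3/8, 3/16, -15/128, 21/256, -63/1024, 99/2048, -1287/32768, …
g: a_k = 0, -2, 2, -8/3, 4, -32/5, 32/3, -128/7, 32, …
f·g: L₀ = L_f ⊗_s L_g, ord ≤ 1·2.
h=h₀': d/dx-closure on L₀ ⇒ L.
L = (-11 - 4·x + 4·x^2) + (-28 - 36·x + 24·x^2 + 32·x^3)·Dx + (-4 - 8·x + 12·x^2 + 32·x^3 + 16·x^4)·Dx^2  (order 2).
h: a_k = -6, 6, -51/4, 55/2, -3709/64, 38403/320, -629127/2560, 2238717/4480, -116010231/114688, …
ICs: h(0) = -6, h′(0) = 6.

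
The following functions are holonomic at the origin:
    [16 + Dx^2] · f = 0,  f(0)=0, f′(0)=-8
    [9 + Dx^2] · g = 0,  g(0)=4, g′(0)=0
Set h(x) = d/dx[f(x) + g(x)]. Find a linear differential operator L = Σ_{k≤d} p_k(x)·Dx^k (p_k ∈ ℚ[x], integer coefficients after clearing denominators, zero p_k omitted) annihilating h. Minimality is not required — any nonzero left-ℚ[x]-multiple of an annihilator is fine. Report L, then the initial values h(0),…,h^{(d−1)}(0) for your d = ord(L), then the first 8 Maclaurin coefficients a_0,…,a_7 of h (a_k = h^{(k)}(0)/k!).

f: a_k = 0, -8, 0, 64/3, 0, -256/15, 0, 2048/315, …
g: a_k = 4, 0, -18, 0, 27/2, 0, -81/20, 0, …
f+g: L₀ = lclm(L_f,L_g), ord ≤ 2+2.
h₀' ⇒ L via d/dx closure of L₀.
L = 144 + 25·Dx^2 + Dx^4  (order 4).
h: a_k = -8, -36, 64, 54, -256/3, -243/10, 2048/45, 729/140, …
ICs: h(0) = -8, h′(0) = -36, h′′(0) = 128, h′′′(0) = 324.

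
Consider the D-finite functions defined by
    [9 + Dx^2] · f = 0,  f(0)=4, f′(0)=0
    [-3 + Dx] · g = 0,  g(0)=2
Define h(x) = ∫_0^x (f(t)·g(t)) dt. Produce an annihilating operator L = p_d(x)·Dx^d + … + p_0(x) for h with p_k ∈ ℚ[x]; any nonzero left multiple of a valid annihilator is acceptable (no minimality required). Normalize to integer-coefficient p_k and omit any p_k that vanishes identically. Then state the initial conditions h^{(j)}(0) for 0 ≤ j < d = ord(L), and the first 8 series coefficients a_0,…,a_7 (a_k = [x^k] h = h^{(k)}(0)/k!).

L = 18·Dx - 6·Dx^2 + Dx^3  (order 3).
h: a_k = 0, 8, 12, 0, -18, -108/5, -54/5, 0, …
ICs: h(0) = 0, h′(0) = 8, h′′(0) = 24.

f: a_k = 4, 0, -18, 0, 27/2, 0, -81/20, 0, …
g: a_k = 2, 6, 9, 9, 27/4, 81/20, 81/40, 243/280, …
Product ⇒ symmetric product L₀, ord ≤ 2.
h=∫h₀ ⇒ L = L₀·Dx.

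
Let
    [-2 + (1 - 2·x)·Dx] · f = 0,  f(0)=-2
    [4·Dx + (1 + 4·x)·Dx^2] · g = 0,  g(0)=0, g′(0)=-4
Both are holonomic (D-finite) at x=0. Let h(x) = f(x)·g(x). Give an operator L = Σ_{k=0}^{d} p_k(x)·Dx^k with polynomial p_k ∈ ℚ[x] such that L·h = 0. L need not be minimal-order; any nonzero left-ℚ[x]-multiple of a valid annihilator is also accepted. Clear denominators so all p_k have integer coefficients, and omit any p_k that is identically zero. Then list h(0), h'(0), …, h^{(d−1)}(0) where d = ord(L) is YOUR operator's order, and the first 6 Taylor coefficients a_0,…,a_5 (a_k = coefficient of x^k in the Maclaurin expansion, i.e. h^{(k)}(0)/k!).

f: a_k = -2, -4, -8, -16, -32, -64, …
g: a_k = 0, -4, 8, -64/3, 64, -1024/5, …
h₀=f·g: eliminate ⇒ L₀, order ≤ 1·2.
L = 8 + 24·x·Dx + (-1 - 2·x + 8·x^2)·Dx^2  (order 2).
h: a_k = 0, 8, 0, 128/3, -128/3, 4864/15, …
ICs: h(0) = 0, h′(0) = 8.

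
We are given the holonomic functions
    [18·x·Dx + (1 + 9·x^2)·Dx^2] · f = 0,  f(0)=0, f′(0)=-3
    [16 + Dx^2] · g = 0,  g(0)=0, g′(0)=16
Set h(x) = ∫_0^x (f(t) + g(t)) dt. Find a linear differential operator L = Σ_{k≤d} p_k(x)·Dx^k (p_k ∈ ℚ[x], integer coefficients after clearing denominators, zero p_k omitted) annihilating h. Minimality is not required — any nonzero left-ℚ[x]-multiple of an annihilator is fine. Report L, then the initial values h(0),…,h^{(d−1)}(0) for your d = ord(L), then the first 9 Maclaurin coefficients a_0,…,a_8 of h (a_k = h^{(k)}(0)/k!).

f: a_k = 0, -3, 0, 9, 0, -243/5, 0, 2187/7, 0, …
g: a_k = 0, 16, 0, -128/3, 0, 512/15, 0, -4096/315, 0, …
h₀=f+g: left-lcm gives L₀, ord ≤ 4.
h=∫h₀ ⇒ L = L₀·Dx.
L = (-13248·x + 181440·x^3 + 186624·x^5)·Dx^2 + (-16 + 6048·x^2 + 66096·x^4 + 93312·x^6)·Dx^3 + (-828·x + 11340·x^3 + 11664·x^5)·Dx^4 + (-1 + 378·x^2 + 4131·x^4 + 5832·x^6)·Dx^5  (order 5).
h: a_k = 0, 0, 13/2, 0, -101/12, 0, -217/90, 0, 94319/2520, …
ICs: h(0) = 0, h′(0) = 0, h′′(0) = 13, h′′′(0) = 0, h′′′′(0) = -202.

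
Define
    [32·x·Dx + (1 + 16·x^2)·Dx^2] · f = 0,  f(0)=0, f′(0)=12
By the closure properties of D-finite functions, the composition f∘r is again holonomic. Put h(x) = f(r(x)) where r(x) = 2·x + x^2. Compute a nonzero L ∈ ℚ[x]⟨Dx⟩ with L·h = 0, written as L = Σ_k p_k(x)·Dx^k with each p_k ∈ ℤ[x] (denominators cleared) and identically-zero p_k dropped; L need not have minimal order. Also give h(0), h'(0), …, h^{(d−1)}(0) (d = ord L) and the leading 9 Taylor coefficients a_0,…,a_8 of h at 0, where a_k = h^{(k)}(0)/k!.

f: a_k = 0, 12, 0, -64, 0, 3072/5, 0, -49152/7, 0, …
Change of var in L_f (x↦r) gives L₀.
L = (-1 + 128·x + 256·x^2 + 192·x^3 + 48·x^4)·Dx + (1 + x + 64·x^2 + 128·x^3 + 80·x^4 + 16·x^5)·Dx^2  (order 2).
h: a_k = 0, 24, 12, -512, -768, 96384/5, 49088, -5947392/7, -3121152, …
ICs: h(0) = 0, h′(0) = 24.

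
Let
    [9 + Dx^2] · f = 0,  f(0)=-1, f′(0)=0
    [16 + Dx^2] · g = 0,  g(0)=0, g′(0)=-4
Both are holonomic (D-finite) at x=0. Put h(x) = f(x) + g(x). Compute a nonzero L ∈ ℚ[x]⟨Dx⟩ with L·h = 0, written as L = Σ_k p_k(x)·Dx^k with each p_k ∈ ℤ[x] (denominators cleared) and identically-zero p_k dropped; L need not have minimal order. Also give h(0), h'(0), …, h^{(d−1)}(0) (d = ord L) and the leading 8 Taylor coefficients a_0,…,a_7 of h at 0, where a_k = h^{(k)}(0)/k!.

L = 144 + 25·Dx^2 + Dx^4  (order 4).
h: a_k = -1, -4, 9/2, 32/3, -27/8, -128/15, 81/80, 1024/315, …
ICs: h(0) = -1, h′(0) = -4, h′′(0) = 9, h′′′(0) = 64.

f: a_k = -1, 0, 9/2, 0, -27/8, 0, 81/80, 0, …
g: a_k = 0, -4, 0, 32/3, 0, -128/15, 0, 1024/315, …
Sum ⇒ L₀ = lclm(L_f,L_g) in ℚ(x)⟨Dx⟩.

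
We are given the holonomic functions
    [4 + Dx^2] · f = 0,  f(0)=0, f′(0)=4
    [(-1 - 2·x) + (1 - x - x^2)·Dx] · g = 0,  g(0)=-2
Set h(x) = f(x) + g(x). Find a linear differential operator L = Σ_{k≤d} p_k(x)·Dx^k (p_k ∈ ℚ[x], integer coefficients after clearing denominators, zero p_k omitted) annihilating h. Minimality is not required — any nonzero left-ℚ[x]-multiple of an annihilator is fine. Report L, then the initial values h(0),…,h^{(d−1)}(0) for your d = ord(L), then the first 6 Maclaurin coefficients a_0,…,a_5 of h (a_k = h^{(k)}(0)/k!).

f: a_k = 0, 4, 0, -8/3, 0, 8/15, …
g: a_k = -2, -2, -4, -6, -10, -16, …
h₀=f+g: left-lcm gives L₀, ord ≤ 3.
L = (-44 - 96·x - 32·x^2 - 48·x^3 - 40·x^4 - 16·x^5) + (16 - 20·x - 8·x^2 + 16·x^3 - 12·x^4 - 24·x^5 - 8·x^6)·Dx + (-11 - 24·x - 8·x^2 - 12·x^3 - 10·x^4 - 4·x^5)·Dx^2 + (4 - 5·x - 2·x^2 + 4·x^3 - 3·x^4 - 6·x^5 - 2·x^6)·Dx^3  (order 3).
h: a_k = -2, 2, -4, -26/3, -10, -232/15, …
ICs: h(0) = -2, h′(0) = 2, h′′(0) = -8.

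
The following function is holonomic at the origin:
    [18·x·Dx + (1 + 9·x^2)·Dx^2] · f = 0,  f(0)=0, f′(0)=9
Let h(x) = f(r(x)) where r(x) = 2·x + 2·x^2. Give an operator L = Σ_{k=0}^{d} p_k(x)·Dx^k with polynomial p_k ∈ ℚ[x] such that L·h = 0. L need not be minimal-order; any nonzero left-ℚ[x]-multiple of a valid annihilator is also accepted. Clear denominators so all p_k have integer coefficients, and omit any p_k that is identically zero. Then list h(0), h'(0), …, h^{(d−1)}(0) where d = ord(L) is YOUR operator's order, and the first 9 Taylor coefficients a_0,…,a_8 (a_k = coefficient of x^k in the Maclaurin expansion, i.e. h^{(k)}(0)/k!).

f: a_k = 0, 9, 0, -27, 0, 729/5, 0, -6561/7, 0, …
Change of var in L_f (x↦r) gives L₀.
L = (-2 + 72·x + 288·x^2 + 432·x^3 + 216·x^4)·Dx + (1 + 2·x + 36·x^2 + 144·x^3 + 180·x^4 + 72·x^5)·Dx^2  (order 2).
h: a_k = 0, 18, 18, -216, -648, 20088/5, 23112, -513216/7, -793152, …
ICs: h(0) = 0, h′(0) = 18.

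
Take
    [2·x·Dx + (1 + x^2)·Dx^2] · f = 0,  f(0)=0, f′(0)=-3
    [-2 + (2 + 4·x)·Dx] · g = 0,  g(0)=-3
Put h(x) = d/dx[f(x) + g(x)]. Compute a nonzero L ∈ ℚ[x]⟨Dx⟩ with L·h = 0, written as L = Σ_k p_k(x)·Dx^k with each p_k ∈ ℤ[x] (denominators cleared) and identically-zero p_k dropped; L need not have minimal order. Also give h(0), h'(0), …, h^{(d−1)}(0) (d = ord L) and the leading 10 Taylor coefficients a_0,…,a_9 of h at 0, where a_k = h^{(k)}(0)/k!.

L = (-4 - 20·x + 12·x^2 + 12·x^3) + (-10 - 16·x - 16·x^2 + 48·x^3 + 42·x^4)·Dx + (-2 + 12·x^2 + 12·x^3 + 14·x^4 + 12·x^5)·Dx^2  (order 2).
h: a_k = -6, 3, -3/2, 15/2, -129/8, 189/8, -645/16, 1287/16, -19689/128, 36465/128, …
ICs: h(0) = -6, h′(0) = 3.

f: a_k = 0, -3, 0, 1, 0, -3/5, 0, 3/7, 0, -1/3, …
g: a_k = -3, -3, 3/2, -3/2, 15/8, -21/8, 63/16, -99/16, 1287/128, -2145/128, …
Weyl lclm of L_f,L_g ⇒ L₀ (ord ≤ 3).
Derive L from L₀ (diff closure).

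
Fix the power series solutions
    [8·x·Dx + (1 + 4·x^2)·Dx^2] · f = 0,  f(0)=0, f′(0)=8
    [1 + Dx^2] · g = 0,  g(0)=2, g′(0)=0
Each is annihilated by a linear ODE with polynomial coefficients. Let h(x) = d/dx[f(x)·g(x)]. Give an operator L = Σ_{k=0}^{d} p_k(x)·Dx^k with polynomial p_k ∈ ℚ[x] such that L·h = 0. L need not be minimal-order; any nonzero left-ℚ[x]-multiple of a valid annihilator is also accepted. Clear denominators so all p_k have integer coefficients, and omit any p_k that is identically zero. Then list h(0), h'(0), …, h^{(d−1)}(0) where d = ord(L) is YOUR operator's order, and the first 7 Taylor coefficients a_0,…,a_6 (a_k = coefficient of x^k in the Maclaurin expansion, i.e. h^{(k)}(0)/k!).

L = (3893 + 34584·x^2 + 286832·x^4 + 57600·x^6 + 768·x^8 - 10240·x^10 + 4096·x^12) + (2192·x + 44864·x^3 + 156160·x^5 + 51200·x^7 + 20480·x^9 + 16384·x^11)·Dx + (3978 + 36208·x^2 + 296160·x^4 + 76288·x^6 + 9728·x^8 - 4096·x^10 + 8192·x^12)·Dx^2 + (2192·x + 44864·x^3 + 156160·x^5 + 51200·x^7 + 20480·x^9 + 16384·x^11)·Dx^3 + (85 + 1624·x^2 + 9328·x^4 + 18688·x^6 + 8960·x^8 + 6144·x^10 + 4096·x^12)·Dx^4  (order 4).
h: a_k = 16, 0, -88, 0, 938/3, 0, -54431/45, …
ICs: h(0) = 16, h′(0) = 0, h′′(0) = -176, h′′′(0) = 0.

f: a_k = 0, 8, 0, -32/3, 0, 128/5, 0, …
g: a_k = 2, 0, -1, 0, 1/12, 0, -1/360, …
h₀=f·g: eliminate ⇒ L₀, order ≤ 2·2.
Derive L from L₀ (diff closure).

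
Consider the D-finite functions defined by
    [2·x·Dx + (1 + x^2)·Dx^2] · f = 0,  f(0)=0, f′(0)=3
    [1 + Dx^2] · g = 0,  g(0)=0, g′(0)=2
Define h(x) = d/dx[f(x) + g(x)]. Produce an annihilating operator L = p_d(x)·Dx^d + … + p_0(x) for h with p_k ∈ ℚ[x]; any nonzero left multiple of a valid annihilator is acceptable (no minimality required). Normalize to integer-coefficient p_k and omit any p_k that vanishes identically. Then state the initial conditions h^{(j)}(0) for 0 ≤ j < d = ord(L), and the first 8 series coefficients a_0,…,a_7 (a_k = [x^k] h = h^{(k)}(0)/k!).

f: a_k = 0, 3, 0, -1, 0, 3/5, 0, -3/7, …
g: a_k = 0, 2, 0, -1/3, 0, 1/60, 0, -1/2520, …
Sum ⇒ L₀ = lclm(L_f,L_g) in ℚ(x)⟨Dx⟩.
h=h₀': d/dx-closure on L₀ ⇒ L.
L = (-22·x + 28·x^3 + 2·x^5) + (-1 + 7·x^2 + 9·x^4 + x^6)·Dx + (-22·x + 28·x^3 + 2·x^5)·Dx^2 + (-1 + 7·x^2 + 9·x^4 + x^6)·Dx^3  (order 3).
h: a_k = 5, 0, -4, 0, 37/12, 0, -1081/360, 0, …
ICs: h(0) = 5, h′(0) = 0, h′′(0) = -8.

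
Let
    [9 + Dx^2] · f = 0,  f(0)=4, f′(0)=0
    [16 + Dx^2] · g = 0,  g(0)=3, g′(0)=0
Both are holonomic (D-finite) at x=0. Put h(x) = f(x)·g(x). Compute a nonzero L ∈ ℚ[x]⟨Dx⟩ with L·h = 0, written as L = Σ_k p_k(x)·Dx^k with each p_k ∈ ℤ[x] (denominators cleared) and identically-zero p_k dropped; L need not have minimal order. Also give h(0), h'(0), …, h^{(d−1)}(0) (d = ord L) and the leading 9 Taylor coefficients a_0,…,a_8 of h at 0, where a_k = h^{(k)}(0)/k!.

L = 49 + 50·Dx^2 + Dx^4  (order 4).
h: a_k = 12, 0, -150, 0, 1201/2, 0, -11765/12, 0, 2882401/3360, …
ICs: h(0) = 12, h′(0) = 0, h′′(0) = -300, h′′′(0) = 0.

f: a_k = 4, 0, -18, 0, 27/2, 0, -81/20, 0, 729/1120, …
g: a_k = 3, 0, -24, 0, 32, 0, -256/15, 0, 512/105, …
h₀=f·g: eliminate ⇒ L₀, order ≤ 2·2.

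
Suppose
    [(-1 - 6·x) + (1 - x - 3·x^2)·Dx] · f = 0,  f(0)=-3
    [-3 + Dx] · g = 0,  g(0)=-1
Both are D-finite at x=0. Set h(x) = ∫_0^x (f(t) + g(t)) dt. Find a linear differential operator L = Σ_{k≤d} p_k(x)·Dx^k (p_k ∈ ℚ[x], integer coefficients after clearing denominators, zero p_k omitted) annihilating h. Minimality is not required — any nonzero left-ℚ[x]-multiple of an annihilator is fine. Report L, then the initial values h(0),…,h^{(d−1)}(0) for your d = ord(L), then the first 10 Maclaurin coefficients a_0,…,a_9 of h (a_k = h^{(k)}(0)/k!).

L = (-15 - 9·x - 243·x^2 - 162·x^3)·Dx + (-1 + 36·x + 99·x^2 - 54·x^3 - 81·x^4)·Dx^2 + (2 - 11·x - 6·x^2 + 36·x^3 + 27·x^4)·Dx^3  (order 3).
h: a_k = 0, -4, -3, -11/2, -51/8, -483/40, -1627/80, -23361/560, -364803/4480, -2276083/13440, …
ICs: h(0) = 0, h′(0) = -4, h′′(0) = -6.

f: a_k = -3, -3, -12, -21, -57, -120, -291, -651, -1524, -3477, …
g: a_k = -1, -3, -9/2, -9/2, -27/8, -81/40, -81/80, -243/560, -729/4480, -243/4480, …
Sum ⇒ L₀ = lclm(L_f,L_g) in ℚ(x)⟨Dx⟩.
∫: right-multiply L₀ by Dx.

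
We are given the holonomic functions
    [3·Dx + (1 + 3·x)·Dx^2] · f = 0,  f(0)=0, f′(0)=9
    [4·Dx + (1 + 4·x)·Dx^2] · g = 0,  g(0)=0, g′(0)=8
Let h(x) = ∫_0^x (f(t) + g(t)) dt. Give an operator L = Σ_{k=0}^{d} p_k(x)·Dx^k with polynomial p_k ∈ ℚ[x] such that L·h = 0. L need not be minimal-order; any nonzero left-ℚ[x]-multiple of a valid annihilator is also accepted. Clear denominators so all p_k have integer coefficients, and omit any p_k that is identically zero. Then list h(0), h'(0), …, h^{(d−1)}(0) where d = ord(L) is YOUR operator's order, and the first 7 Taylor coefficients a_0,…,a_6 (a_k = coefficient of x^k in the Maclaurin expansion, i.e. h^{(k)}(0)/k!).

f: a_k = 0, 9, -27/2, 27, -243/4, 729/5, -729/2, …
g: a_k = 0, 8, -16, 128/3, -128, 2048/5, -4096/3, …
f+g: L₀ = lclm(L_f,L_g), ord ≤ 2+2.
h=∫h₀ ⇒ L = L₀·Dx.
L = 24·Dx^2 + (14 + 48·x)·Dx^3 + (1 + 7·x + 12·x^2)·Dx^4  (order 4).
h: a_k = 0, 0, 17/2, -59/6, 209/12, -151/4, 2777/30, …
ICs: h(0) = 0, h′(0) = 0, h′′(0) = 17, h′′′(0) = -59.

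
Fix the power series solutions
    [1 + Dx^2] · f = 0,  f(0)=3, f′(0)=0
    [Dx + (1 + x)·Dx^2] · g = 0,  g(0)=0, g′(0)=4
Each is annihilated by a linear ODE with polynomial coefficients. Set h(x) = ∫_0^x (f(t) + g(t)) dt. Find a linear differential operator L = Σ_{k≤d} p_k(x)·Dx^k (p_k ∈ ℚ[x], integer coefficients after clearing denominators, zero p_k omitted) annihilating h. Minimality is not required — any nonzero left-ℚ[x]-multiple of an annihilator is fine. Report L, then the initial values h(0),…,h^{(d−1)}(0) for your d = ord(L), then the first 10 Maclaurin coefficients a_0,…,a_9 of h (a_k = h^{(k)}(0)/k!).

L = (7 + 2·x + x^2)·Dx^2 + (3 + 5·x + 3·x^2 + x^3)·Dx^3 + (7 + 2·x + x^2)·Dx^4 + (3 + 5·x + 3·x^2 + x^3)·Dx^5  (order 5).
h: a_k = 0, 3, 2, -7/6, 1/3, -7/40, 2/15, -23/240, 1/14, -6719/120960, …
ICs: h(0) = 0, h′(0) = 3, h′′(0) = 4, h′′′(0) = -7, h′′′′(0) = 8.

f: a_k = 3, 0, -3/2, 0, 1/8, 0, -1/240, 0, 1/13440, 0, …
g: a_k = 0, 4, -2, 4/3, -1, 4/5, -2/3, 4/7, -1/2, 4/9, …
Weyl lclm of L_f,L_g ⇒ L₀ (ord ≤ 4).
h=∫₀ˣh₀: take L = L₀·Dx.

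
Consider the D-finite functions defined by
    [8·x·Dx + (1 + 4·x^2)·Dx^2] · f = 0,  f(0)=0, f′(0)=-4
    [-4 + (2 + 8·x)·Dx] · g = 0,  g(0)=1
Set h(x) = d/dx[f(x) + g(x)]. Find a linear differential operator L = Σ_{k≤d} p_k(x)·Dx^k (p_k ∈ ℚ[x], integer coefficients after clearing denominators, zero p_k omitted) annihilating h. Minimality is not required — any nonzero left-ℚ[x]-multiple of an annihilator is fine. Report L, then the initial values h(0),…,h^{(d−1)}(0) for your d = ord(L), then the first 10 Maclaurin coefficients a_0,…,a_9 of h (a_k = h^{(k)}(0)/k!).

f: a_k = 0, -4, 0, 16/3, 0, -64/5, 0, 256/7, 0, -1024/9, …
g: a_k = 1, 2, -2, 4, -10, 28, -84, 264, -858, 2860, …
f+g: L₀ = lclm(L_f,L_g), ord ≤ 2+1.
Derive L from L₀ (diff closure).
L = (-8 - 80·x + 96·x^2 + 192·x^3) + (-10 - 32·x - 64·x^2 + 384·x^3 + 672·x^4)·Dx + (-1 + 24·x^2 + 48·x^3 + 112·x^4 + 192·x^5)·Dx^2  (order 2).
h: a_k = -2, -4, 28, -40, 76, -504, 2104, -6864, 24716, -97240, …
ICs: h(0) = -2, h′(0) = -4.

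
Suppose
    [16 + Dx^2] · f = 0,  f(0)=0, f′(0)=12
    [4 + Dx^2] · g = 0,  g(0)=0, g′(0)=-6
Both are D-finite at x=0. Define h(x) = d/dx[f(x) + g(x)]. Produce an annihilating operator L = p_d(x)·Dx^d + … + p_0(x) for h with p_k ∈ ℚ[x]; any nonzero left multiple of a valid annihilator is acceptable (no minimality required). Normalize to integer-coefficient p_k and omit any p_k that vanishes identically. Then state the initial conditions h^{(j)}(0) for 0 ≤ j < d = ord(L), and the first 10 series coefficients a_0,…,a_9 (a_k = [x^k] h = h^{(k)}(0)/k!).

f: a_k = 0, 12, 0, -32, 0, 128/5, 0, -1024/105, 0, 2048/945, …
g: a_k = 0, -6, 0, 4, 0, -4/5, 0, 8/105, 0, -4/945, …
Weyl lclm of L_f,L_g ⇒ L₀ (ord ≤ 4).
Derive L from L₀ (diff closure).
L = 64 + 20·Dx^2 + Dx^4  (order 4).
h: a_k = 6, 0, -84, 0, 124, 0, -1016/15, 0, 292/15, 0, …
ICs: h(0) = 6, h′(0) = 0, h′′(0) = -168, h′′′(0) = 0.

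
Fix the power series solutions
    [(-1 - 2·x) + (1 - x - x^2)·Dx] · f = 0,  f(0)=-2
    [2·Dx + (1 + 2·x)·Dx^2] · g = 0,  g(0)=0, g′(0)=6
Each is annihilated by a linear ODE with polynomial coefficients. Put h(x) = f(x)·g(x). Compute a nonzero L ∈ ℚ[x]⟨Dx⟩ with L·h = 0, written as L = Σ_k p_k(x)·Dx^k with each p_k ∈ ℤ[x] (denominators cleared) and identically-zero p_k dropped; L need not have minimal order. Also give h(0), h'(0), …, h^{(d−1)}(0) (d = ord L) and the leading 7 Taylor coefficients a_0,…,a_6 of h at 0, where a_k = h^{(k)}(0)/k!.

L = (4 + 8·x) + (10·x + 10·x^2)·Dx + (-1 - x + 3·x^2 + 2·x^3)·Dx^2  (order 2).
h: a_k = 0, -12, 0, -28, -4, -352/5, -52/5, …
ICs: h(0) = 0, h′(0) = -12.

f: a_k = -2, -2, -4, -6, -10, -16, -26, …
g: a_k = 0, 6, -6, 8, -12, 96/5, -32, …
f·g: L₀ = L_f ⊗_s L_g, ord ≤ 1·2.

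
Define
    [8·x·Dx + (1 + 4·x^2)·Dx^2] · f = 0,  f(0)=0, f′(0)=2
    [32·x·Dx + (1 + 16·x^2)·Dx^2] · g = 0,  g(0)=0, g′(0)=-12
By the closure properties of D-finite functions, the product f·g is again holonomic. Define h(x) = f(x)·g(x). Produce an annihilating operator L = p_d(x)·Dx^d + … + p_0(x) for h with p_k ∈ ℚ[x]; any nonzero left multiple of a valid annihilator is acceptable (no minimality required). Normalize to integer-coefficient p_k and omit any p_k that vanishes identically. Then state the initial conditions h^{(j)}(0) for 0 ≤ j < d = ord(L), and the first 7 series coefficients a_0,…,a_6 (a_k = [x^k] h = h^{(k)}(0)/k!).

L = (-1536·x - 51200·x^3 - 262144·x^5 + 655360·x^7 + 6291456·x^9)·Dx + (-80 - 6592·x^2 - 92160·x^4 - 229376·x^6 + 2293760·x^8 + 9437184·x^10)·Dx^2 + (-160·x - 4480·x^3 - 30720·x^5 + 69632·x^7 + 1310720·x^9 + 3145728·x^11)·Dx^3 + (-1 - 40·x^2 - 464·x^4 + 29696·x^8 + 163840·x^10 + 262144·x^12)·Dx^4  (order 4).
h: a_k = 0, 0, -24, 0, 160, 0, -22144/15, …
ICs: h(0) = 0, h′(0) = 0, h′′(0) = -48, h′′′(0) = 0.

f: a_k = 0, 2, 0, -8/3, 0, 32/5, 0, …
g: a_k = 0, -12, 0, 64, 0, -3072/5, 0, …
Sym-product of L_f,L_g gives L₀ (≤ ord 4).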